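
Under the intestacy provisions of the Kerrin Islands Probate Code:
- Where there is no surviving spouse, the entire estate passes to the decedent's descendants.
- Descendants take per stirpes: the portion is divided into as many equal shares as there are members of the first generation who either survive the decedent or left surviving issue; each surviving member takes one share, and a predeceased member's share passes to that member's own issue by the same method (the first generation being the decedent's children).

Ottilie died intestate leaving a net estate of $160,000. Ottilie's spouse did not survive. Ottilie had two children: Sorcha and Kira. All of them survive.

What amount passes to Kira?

The entire $160,000 passes to the descendants.
That amount ($160,000) is divided into 2 shares of $80,000: Sorcha and Kira each take $80,000.

Kira receives $80,000.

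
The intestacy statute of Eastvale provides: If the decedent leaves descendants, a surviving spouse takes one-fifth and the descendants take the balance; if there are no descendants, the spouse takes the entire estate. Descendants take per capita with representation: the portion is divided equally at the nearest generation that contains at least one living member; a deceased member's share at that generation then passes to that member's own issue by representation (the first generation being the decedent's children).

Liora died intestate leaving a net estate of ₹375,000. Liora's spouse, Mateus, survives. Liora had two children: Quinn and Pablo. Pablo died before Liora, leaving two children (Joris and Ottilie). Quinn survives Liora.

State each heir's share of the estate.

Mateus: ₹75,000; Quinn: ₹150,000; Joris: ₹75,000; Ottilie: ₹75,000

Mateus takes one-fifth of ₹375,000 = ₹75,000. The remaining ₹300,000 passes to the descendants.
The descendants' portion (₹300,000) is divided into 2 shares of ₹150,000: Quinn takes ₹150,000; Pablo's ₹150,000 share passes to Pablo's issue.
Pablo's share (₹150,000) is divided into 2 shares of ₹75,000: Joris and Ottilie each take ₹75,000.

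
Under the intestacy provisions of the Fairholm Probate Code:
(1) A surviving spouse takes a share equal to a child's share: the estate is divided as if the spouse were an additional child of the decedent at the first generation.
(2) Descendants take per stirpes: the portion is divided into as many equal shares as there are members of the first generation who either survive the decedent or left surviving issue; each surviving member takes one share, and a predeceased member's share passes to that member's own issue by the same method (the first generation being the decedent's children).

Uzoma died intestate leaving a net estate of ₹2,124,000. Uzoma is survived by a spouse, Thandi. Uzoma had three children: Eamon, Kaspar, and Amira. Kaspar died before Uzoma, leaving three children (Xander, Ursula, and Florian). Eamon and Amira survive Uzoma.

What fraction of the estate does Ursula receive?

Ursula receives 1/12 of the estate.

The spouse counts as an additional share at the children's level, so there are 4 primary shares of ₹531,000. Thandi takes one such share (₹531,000).
The children's combined portion (₹1,593,000) is divided into 3 shares of ₹531,000: Eamon and Amira each take ₹531,000; Kaspar's ₹531,000 share passes to Kaspar's issue.
Kaspar's share (₹531,000) is divided into 3 shares of ₹177,000: Xander, Ursula, and Florian each take ₹177,000.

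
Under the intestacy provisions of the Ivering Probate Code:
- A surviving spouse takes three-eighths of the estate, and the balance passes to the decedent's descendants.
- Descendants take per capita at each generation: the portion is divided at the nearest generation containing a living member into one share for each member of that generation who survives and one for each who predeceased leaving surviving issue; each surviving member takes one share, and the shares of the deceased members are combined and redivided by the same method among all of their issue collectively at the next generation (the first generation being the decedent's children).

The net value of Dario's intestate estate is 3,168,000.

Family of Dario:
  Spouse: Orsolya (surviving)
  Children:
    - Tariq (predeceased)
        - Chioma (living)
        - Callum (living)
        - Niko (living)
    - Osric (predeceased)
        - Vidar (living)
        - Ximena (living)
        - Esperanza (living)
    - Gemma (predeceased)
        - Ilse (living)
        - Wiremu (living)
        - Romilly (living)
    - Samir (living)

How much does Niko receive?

Orsolya takes three-eighths of 3,168,000 = 1,188,000. The remaining 1,980,000 passes to the descendants.
The descendants' portion (1,980,000) is divided at the children's generation into 4 shares of 495,000. Samir takes 495,000. The 3 shares of the deceased (Tariq, Osric, and Gemma) are combined into a pool of 1,485,000.
That pool (1,485,000) is divided at the grandchildren's generation equally among Chioma, Callum, Niko, Vidar, Ximena, Esperanza, Ilse, Wiremu, and Romilly: 165,000 each.

Niko receives 165,000.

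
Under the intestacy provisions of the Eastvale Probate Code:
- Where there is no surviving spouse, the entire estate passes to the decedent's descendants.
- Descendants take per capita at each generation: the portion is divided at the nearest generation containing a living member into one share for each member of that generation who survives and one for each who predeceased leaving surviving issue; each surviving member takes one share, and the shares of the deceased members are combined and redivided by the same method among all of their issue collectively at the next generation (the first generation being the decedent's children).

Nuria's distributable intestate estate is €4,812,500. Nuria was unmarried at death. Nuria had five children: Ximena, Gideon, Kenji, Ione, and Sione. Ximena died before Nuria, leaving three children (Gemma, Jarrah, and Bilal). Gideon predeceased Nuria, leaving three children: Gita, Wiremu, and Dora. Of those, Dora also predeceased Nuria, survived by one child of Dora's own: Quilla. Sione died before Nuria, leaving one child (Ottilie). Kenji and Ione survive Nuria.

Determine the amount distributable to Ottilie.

The entire €4,812,500 passes to the descendants.
That amount (€4,812,500) is divided at the children's generation into 5 shares of €962,500. Kenji and Ione each take €962,500. The 3 shares of the deceased (Ximena, Gideon, and Sione) are combined into a pool of €2,887,500.
That pool (€2,887,500) is divided at the grandchildren's generation into 7 shares of €412,500. Gemma, Jarrah, Bilal, Gita, Wiremu, and Ottilie each take €412,500. The remaining share for the deceased Dora (€412,500) is carried to the next generation.
That pool (€412,500) passes entirely to Quilla, the sole taker at the great-grandchildren's generation.

Ottilie receives €412,500.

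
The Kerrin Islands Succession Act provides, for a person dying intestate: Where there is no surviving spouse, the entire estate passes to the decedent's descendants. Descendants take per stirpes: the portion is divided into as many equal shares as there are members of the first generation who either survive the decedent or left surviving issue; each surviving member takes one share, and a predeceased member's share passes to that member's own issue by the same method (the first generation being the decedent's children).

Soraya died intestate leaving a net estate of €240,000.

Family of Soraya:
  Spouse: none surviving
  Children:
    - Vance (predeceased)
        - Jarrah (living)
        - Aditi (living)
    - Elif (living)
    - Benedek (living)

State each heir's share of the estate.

The entire €240,000 passes to the descendants.
That amount (€240,000) is divided into 3 shares of €80,000: Elif and Benedek each take €80,000; Vance's €80,000 share passes to Vance's issue.
Vance's share (€80,000) is divided into 2 shares of €40,000: Jarrah and Aditi each take €40,000.

Jarrah: €40,000; Aditi: €40,000; Elif: €80,000; Benedek: €80,000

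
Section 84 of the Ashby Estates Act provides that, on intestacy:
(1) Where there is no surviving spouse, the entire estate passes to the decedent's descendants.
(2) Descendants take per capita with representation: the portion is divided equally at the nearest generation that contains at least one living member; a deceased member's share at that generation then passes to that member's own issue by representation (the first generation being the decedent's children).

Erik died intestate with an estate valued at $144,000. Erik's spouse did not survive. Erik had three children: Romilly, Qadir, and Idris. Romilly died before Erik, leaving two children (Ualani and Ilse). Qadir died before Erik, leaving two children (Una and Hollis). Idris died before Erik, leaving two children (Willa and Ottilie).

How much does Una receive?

The entire $144,000 passes to the descendants.
No child survives, so the initial division is made at the grandchildren's generation.
That amount ($144,000) is divided into 6 shares of $24,000: Ualani, Ilse, Una, Hollis, Willa, and Ottilie each take $24,000.

Una receives $24,000.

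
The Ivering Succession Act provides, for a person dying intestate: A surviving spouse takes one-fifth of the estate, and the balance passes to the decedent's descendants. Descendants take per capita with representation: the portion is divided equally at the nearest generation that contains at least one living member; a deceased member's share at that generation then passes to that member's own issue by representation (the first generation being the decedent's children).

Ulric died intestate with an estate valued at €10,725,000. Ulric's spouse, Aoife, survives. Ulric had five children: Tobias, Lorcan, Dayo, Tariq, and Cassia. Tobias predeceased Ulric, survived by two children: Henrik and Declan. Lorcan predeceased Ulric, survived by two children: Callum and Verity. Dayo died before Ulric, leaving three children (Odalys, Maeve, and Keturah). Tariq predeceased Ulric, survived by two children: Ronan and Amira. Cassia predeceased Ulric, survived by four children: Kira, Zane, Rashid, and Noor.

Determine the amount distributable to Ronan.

Ronan receives €660,000.

Aoife takes one-fifth of €10,725,000 = €2,145,000. The remaining €8,580,000 passes to the descendants.
No child survives, so the initial division is made at the grandchildren's generation.
The descendants' portion (€8,580,000) is divided into 13 shares of €660,000: Henrik, Declan, Callum, Verity, Odalys, Maeve, Keturah, Ronan, Amira, Kira, Zane, Rashid, and Noor each take €660,000.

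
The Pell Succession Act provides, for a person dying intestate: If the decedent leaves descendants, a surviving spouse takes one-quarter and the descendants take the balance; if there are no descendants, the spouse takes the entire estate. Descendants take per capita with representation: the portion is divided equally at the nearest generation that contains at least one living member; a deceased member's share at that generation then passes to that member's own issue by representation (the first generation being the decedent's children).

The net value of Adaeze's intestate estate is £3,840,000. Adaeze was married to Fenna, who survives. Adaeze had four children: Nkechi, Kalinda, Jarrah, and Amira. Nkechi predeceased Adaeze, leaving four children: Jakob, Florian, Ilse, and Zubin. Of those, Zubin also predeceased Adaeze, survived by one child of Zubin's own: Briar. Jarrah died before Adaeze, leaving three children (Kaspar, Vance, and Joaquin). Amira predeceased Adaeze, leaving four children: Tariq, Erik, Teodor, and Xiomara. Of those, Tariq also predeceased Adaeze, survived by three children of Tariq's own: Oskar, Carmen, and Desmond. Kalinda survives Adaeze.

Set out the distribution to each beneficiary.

Fenna takes one-quarter of £3,840,000 = £960,000. The remaining £2,880,000 passes to the descendants.
The descendants' portion (£2,880,000) is divided into 4 shares of £720,000: Kalinda takes £720,000; Nkechi's £720,000 share passes to Nkechi's issue; Jarrah's £720,000 share passes to Jarrah's issue; Amira's £720,000 share passes to Amira's issue.
Nkechi's share (£720,000) is divided into 4 shares of £180,000: Jakob, Florian, and Ilse each take £180,000; Zubin's £180,000 share passes to Zubin's issue.
Zubin's share (£180,000) passes entirely to Briar.
Jarrah's share (£720,000) is divided into 3 shares of £240,000: Kaspar, Vance, and Joaquin each take £240,000.
Amira's share (£720,000) is divided into 4 shares of £180,000: Erik, Teodor, and Xiomara each take £180,000; Tariq's £180,000 share passes to Tariq's issue.
Tariq's share (£180,000) is divided into 3 shares of £60,000: Oskar, Carmen, and Desmond each take £60,000.

Fenna: £960,000; Jakob: £180,000; Florian: £180,000; Ilse: £180,000; Briar: £180,000; Kalinda: £720,000; Kaspar: £240,000; Vance: £240,000; Joaquin: £240,000; Oskar: £60,000; Carmen: £60,000; Desmond: £60,000; Erik: £180,000; Teodor: £180,000; Xiomara: £180,000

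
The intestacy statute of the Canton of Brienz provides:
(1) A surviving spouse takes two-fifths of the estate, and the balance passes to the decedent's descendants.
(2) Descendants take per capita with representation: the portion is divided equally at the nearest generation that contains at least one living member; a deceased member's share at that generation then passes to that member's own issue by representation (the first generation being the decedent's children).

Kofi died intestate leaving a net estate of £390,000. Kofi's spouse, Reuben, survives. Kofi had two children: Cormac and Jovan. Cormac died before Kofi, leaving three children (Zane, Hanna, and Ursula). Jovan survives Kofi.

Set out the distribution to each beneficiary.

Reuben takes two-fifths of £390,000 = £156,000. The remaining £234,000 passes to the descendants.
The descendants' portion (£234,000) is divided into 2 shares of £117,000: Jovan takes £117,000; Cormac's £117,000 share passes to Cormac's issue.
Cormac's share (£117,000) is divided into 3 shares of £39,000: Zane, Hanna, and Ursula each take £39,000.

Reuben: £156,000; Zane: £39,000; Hanna: £39,000; Ursula: £39,000; Jovan: £117,000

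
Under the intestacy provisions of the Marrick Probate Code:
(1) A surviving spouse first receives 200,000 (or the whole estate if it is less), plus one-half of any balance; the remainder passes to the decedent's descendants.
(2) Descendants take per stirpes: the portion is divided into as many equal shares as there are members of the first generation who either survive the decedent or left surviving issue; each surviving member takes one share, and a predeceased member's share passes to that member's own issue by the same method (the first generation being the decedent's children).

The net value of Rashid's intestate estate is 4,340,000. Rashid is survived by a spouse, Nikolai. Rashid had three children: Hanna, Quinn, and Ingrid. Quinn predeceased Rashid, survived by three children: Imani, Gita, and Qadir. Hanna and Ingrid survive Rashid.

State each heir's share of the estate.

Nikolai: 2,270,000; Hanna: 690,000; Imani: 230,000; Gita: 230,000; Qadir: 230,000; Ingrid: 690,000

Nikolai first takes 200,000, leaving a balance of 4,140,000. Nikolai then takes one-half of the balance (2,070,000), for a total of 2,270,000. The remaining 2,070,000 passes to the descendants.
The descendants' portion (2,070,000) is divided into 3 shares of 690,000: Hanna and Ingrid each take 690,000; Quinn's 690,000 share passes to Quinn's issue.
Quinn's share (690,000) is divided into 3 shares of 230,000: Imani, Gita, and Qadir each take 230,000.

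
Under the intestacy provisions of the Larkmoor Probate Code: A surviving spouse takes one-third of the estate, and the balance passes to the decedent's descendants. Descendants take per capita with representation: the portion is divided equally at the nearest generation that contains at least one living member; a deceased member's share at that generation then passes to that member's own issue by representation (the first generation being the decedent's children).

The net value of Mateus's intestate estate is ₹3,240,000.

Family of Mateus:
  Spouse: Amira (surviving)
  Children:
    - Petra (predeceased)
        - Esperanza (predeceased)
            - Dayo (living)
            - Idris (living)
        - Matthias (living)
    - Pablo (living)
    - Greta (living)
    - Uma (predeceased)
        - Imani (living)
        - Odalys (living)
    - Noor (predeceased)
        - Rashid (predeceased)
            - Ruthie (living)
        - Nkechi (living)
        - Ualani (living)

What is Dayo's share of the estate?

Dayo receives ₹108,000.

Amira takes one-third of ₹3,240,000 = ₹1,080,000. The remaining ₹2,160,000 passes to the descendants.
The descendants' portion (₹2,160,000) is divided into 5 shares of ₹432,000: Pablo and Greta each take ₹432,000; Petra's ₹432,000 share passes to Petra's issue; Uma's ₹432,000 share passes to Uma's issue; Noor's ₹432,000 share passes to Noor's issue.
Petra's share (₹432,000) is divided into 2 shares of ₹216,000: Matthias takes ₹216,000; Esperanza's ₹216,000 share passes to Esperanza's issue.
Esperanza's share (₹216,000) is divided into 2 shares of ₹108,000: Dayo and Idris each take ₹108,000.
Uma's share (₹432,000) is divided into 2 shares of ₹216,000: Imani and Odalys each take ₹216,000.
Noor's share (₹432,000) is divided into 3 shares of ₹144,000: Nkechi and Ualani each take ₹144,000; Rashid's ₹144,000 share passes to Rashid's issue.
Rashid's share (₹144,000) passes entirely to Ruthie.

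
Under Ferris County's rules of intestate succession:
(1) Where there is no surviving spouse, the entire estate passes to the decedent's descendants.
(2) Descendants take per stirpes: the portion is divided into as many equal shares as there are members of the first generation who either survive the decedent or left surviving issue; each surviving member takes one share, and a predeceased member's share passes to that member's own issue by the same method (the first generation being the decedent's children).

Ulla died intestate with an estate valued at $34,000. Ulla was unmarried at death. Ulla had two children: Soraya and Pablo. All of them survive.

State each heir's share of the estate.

Soraya: $17,000; Pablo: $17,000

The entire $34,000 passes to the descendants.
That amount ($34,000) is divided into 2 shares of $17,000: Soraya and Pablo each take $17,000.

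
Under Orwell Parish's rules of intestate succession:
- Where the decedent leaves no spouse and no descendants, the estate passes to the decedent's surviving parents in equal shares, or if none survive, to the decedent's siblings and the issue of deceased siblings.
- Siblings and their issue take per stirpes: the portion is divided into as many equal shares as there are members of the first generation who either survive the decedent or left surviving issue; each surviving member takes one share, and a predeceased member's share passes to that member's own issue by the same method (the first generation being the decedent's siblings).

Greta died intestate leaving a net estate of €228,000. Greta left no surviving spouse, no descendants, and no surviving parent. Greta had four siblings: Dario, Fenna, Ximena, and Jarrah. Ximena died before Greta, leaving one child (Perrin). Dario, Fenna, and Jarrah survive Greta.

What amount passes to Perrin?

Perrin receives €57,000.

The entire €228,000 passes to the siblings and their issue.
That amount (€228,000) is divided into 4 shares of €57,000: Dario, Fenna, and Jarrah each take €57,000; Ximena's €57,000 share passes to Ximena's issue.
Ximena's share (€57,000) passes entirely to Perrin.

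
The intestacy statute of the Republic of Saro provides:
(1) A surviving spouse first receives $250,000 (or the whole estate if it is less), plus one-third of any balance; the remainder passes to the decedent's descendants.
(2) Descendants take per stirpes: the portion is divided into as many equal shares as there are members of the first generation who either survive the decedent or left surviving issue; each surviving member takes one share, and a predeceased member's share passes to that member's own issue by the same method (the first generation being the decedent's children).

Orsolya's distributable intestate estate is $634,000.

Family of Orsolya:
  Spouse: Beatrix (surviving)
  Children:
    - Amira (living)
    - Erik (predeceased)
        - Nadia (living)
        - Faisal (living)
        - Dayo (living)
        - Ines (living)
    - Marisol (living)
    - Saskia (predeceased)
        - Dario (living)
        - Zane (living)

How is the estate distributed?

Beatrix first takes $250,000, leaving a balance of $384,000. Beatrix then takes one-third of the balance ($128,000), for a total of $378,000. The remaining $256,000 passes to the descendants.
The descendants' portion ($256,000) is divided into 4 shares of $64,000: Amira and Marisol each take $64,000; Erik's $64,000 share passes to Erik's issue; Saskia's $64,000 share passes to Saskia's issue.
Erik's share ($64,000) is divided into 4 shares of $16,000: Nadia, Faisal, Dayo, and Ines each take $16,000.
Saskia's share ($64,000) is divided into 2 shares of $32,000: Dario and Zane each take $32,000.

Beatrix: $378,000; Amira: $64,000; Nadia: $16,000; Faisal: $16,000; Dayo: $16,000; Ines: $16,000; Marisol: $64,000; Dario: $32,000; Zane: $32,000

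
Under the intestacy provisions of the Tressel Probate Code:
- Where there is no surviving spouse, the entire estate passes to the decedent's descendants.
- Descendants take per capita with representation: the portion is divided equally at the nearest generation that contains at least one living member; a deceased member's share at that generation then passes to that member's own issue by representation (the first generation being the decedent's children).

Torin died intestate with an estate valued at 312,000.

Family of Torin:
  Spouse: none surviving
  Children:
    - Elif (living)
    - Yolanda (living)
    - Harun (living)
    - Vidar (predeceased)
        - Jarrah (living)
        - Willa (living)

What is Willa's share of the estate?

The entire 312,000 passes to the descendants.
That amount (312,000) is divided into 4 shares of 78,000: Elif, Yolanda, and Harun each take 78,000; Vidar's 78,000 share passes to Vidar's issue.
Vidar's share (78,000) is divided into 2 shares of 39,000: Jarrah and Willa each take 39,000.

Willa receives 39,000.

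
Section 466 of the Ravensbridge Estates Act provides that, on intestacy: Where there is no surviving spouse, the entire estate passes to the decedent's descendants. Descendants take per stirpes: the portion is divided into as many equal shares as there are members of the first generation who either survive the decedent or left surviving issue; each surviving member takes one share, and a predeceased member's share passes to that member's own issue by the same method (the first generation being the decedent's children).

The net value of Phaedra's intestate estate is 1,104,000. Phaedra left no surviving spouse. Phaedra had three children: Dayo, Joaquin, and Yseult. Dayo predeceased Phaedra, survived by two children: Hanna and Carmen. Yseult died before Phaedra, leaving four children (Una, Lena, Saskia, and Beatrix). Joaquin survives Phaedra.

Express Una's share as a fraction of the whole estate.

Una receives 1/12 of the estate.

The entire 1,104,000 passes to the descendants.
That amount (1,104,000) is divided into 3 shares of 368,000: Joaquin takes 368,000; Dayo's 368,000 share passes to Dayo's issue; Yseult's 368,000 share passes to Yseult's issue.
Dayo's share (368,000) is divided into 2 shares of 184,000: Hanna and Carmen each take 184,000.
Yseult's share (368,000) is divided into 4 shares of 92,000: Una, Lena, Saskia, and Beatrix each take 92,000.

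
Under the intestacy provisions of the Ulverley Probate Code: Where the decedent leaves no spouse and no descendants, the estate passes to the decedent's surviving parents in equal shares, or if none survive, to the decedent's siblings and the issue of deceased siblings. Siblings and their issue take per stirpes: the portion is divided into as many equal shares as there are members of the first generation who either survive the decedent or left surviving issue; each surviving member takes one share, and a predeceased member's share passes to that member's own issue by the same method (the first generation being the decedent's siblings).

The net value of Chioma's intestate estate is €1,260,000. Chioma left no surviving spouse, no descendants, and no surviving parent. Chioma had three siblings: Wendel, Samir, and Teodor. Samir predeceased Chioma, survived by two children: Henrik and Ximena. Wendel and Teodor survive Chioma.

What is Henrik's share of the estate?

Henrik receives €210,000.

The entire €1,260,000 passes to the siblings and their issue.
That amount (€1,260,000) is divided into 3 shares of €420,000: Wendel and Teodor each take €420,000; Samir's €420,000 share passes to Samir's issue.
Samir's share (€420,000) is divided into 2 shares of €210,000: Henrik and Ximena each take €210,000.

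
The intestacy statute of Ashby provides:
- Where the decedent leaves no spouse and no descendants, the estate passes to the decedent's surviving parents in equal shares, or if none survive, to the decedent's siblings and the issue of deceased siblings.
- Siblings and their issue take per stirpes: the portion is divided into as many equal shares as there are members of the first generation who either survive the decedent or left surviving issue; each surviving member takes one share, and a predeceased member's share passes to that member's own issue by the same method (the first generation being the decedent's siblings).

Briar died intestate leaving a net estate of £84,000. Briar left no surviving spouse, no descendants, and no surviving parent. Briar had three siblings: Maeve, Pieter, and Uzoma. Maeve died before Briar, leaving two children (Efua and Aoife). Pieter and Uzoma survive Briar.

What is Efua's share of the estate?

The entire £84,000 passes to the siblings and their issue.
That amount (£84,000) is divided into 3 shares of £28,000: Pieter and Uzoma each take £28,000; Maeve's £28,000 share passes to Maeve's issue.
Maeve's share (£28,000) is divided into 2 shares of £14,000: Efua and Aoife each take £14,000.

Efua receives £14,000.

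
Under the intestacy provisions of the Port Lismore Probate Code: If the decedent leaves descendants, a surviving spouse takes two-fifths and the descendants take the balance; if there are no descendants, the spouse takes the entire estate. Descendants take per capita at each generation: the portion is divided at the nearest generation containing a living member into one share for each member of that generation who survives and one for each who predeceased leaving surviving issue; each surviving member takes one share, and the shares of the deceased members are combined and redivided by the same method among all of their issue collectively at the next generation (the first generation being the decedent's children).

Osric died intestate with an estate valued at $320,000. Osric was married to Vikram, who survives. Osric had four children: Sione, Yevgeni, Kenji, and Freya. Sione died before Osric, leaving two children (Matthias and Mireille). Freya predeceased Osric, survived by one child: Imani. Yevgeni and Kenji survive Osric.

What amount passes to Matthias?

Vikram takes two-fifths of $320,000 = $128,000. The remaining $192,000 passes to the descendants.
The descendants' portion ($192,000) is divided at the children's generation into 4 shares of $48,000. Yevgeni and Kenji each take $48,000. The 2 shares of the deceased (Sione and Freya) are combined into a pool of $96,000.
That pool ($96,000) is divided at the grandchildren's generation equally among Matthias, Mireille, and Imani: $32,000 each.

Matthias receives $32,000.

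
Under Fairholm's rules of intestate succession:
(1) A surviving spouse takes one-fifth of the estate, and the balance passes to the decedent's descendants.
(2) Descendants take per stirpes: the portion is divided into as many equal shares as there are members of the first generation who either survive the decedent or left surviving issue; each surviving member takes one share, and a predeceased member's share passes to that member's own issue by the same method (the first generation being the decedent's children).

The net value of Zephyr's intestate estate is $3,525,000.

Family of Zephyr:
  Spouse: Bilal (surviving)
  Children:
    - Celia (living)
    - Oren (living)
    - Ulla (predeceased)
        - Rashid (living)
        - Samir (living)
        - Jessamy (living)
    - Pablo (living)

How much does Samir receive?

Bilal takes one-fifth of $3,525,000 = $705,000. The remaining $2,820,000 passes to the descendants.
The descendants' portion ($2,820,000) is divided into 4 shares of $705,000: Celia, Oren, and Pablo each take $705,000; Ulla's $705,000 share passes to Ulla's issue.
Ulla's share ($705,000) is divided into 3 shares of $235,000: Rashid, Samir, and Jessamy each take $235,000.

Samir receives $235,000.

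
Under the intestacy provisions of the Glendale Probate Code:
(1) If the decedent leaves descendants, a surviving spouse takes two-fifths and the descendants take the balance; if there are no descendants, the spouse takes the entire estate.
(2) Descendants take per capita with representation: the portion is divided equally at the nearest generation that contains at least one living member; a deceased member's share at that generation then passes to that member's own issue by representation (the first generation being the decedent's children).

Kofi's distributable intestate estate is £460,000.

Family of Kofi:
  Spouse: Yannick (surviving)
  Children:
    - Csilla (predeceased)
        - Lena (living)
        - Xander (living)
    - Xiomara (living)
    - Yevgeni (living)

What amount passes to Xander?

Xander receives £46,000.

Yannick takes two-fifths of £460,000 = £184,000. The remaining £276,000 passes to the descendants.
The descendants' portion (£276,000) is divided into 3 shares of £92,000: Xiomara and Yevgeni each take £92,000; Csilla's £92,000 share passes to Csilla's issue.
Csilla's share (£92,000) is divided into 2 shares of £46,000: Lena and Xander each take £46,000.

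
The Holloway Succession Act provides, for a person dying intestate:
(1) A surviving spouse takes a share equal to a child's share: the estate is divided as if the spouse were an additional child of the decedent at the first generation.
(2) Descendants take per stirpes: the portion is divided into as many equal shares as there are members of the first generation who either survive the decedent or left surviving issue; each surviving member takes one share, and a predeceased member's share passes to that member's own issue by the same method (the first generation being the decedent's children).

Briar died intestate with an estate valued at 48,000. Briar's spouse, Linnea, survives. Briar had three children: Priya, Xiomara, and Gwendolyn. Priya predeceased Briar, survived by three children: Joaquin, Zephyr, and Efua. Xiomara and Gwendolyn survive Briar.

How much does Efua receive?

The spouse counts as an additional share at the children's level, so there are 4 primary shares of 12,000. Linnea takes one such share (12,000).
The children's combined portion (36,000) is divided into 3 shares of 12,000: Xiomara and Gwendolyn each take 12,000; Priya's 12,000 share passes to Priya's issue.
Priya's share (12,000) is divided into 3 shares of 4,000: Joaquin, Zephyr, and Efua each take 4,000.

Efua receives 4,000.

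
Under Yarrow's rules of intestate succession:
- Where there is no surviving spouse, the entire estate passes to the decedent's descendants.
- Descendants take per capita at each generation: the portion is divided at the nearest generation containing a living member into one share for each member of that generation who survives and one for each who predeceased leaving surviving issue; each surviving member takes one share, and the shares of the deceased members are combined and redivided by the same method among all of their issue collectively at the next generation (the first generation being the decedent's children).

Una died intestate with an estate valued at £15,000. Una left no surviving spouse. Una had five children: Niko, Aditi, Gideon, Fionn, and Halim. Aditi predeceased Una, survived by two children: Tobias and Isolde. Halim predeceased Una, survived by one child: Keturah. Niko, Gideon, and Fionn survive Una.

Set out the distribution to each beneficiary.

The entire £15,000 passes to the descendants.
That amount (£15,000) is divided at the children's generation into 5 shares of £3,000. Niko, Gideon, and Fionn each take £3,000. The 2 shares of the deceased (Aditi and Halim) are combined into a pool of £6,000.
That pool (£6,000) is divided at the grandchildren's generation equally among Tobias, Isolde, and Keturah: £2,000 each.

Niko: £3,000; Tobias: £2,000; Isolde: £2,000; Gideon: £3,000; Fionn: £3,000; Keturah: £2,000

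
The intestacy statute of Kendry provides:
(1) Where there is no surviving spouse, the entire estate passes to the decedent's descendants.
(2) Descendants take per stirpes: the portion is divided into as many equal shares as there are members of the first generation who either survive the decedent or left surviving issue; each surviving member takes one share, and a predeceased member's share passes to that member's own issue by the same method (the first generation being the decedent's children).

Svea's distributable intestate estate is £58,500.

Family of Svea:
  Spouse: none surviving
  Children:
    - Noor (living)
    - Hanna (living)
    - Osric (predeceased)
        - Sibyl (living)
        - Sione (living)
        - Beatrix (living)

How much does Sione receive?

The entire £58,500 passes to the descendants.
That amount (£58,500) is divided into 3 shares of £19,500: Noor and Hanna each take £19,500; Osric's £19,500 share passes to Osric's issue.
Osric's share (£19,500) is divided into 3 shares of £6,500: Sibyl, Sione, and Beatrix each take £6,500.

Sione receives £6,500.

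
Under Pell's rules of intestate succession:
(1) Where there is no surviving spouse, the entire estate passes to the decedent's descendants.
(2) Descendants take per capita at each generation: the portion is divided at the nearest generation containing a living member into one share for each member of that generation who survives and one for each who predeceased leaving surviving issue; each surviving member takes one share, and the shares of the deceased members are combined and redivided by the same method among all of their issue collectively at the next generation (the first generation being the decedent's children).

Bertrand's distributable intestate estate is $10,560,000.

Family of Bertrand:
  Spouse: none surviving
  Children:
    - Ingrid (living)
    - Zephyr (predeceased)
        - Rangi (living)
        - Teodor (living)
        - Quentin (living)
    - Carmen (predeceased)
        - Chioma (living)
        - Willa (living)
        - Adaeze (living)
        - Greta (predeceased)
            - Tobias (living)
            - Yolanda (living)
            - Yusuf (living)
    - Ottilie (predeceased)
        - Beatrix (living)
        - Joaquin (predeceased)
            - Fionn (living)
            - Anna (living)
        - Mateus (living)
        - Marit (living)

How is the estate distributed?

The entire $10,560,000 passes to the descendants.
That amount ($10,560,000) is divided at the children's generation into 4 shares of $2,640,000. Ingrid takes $2,640,000. The 3 shares of the deceased (Zephyr, Carmen, and Ottilie) are combined into a pool of $7,920,000.
That pool ($7,920,000) is divided at the grandchildren's generation into 11 shares of $720,000. Rangi, Teodor, Quentin, Chioma, Willa, Adaeze, Beatrix, Mateus, and Marit each take $720,000. The 2 shares of the deceased (Greta and Joaquin) are combined into a pool of $1,440,000.
That pool ($1,440,000) is divided at the great-grandchildren's generation equally among Tobias, Yolanda, Yusuf, Fionn, and Anna: $288,000 each.

Ingrid: $2,640,000; Rangi: $720,000; Teodor: $720,000; Quentin: $720,000; Chioma: $720,000; Willa: $720,000; Adaeze: $720,000; Tobias: $288,000; Yolanda: $288,000; Yusuf: $288,000; Beatrix: $720,000; Fionn: $288,000; Anna: $288,000; Mateus: $720,000; Marit: $720,000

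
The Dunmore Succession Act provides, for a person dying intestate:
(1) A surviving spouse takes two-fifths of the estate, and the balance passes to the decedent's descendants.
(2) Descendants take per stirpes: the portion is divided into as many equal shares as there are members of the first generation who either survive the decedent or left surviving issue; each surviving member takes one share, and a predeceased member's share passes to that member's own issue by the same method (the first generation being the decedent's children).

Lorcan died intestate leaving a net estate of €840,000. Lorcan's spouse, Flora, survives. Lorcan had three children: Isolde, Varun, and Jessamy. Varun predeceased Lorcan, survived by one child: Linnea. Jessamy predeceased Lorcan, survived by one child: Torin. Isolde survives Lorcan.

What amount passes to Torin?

Flora takes two-fifths of €840,000 = €336,000. The remaining €504,000 passes to the descendants.
The descendants' portion (€504,000) is divided into 3 shares of €168,000: Isolde takes €168,000; Varun's €168,000 share passes to Varun's issue; Jessamy's €168,000 share passes to Jessamy's issue.
Varun's share (€168,000) passes entirely to Linnea.
Jessamy's share (€168,000) passes entirely to Torin.

Torin receives €168,000.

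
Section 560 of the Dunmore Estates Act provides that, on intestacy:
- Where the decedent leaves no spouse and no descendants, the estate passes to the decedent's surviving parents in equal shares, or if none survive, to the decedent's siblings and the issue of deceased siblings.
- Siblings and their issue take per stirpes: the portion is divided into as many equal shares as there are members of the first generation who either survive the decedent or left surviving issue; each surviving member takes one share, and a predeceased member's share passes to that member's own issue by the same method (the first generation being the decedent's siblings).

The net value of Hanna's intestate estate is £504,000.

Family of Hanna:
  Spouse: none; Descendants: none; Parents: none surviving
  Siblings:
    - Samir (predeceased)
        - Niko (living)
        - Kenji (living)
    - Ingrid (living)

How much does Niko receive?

The entire £504,000 passes to the siblings and their issue.
That amount (£504,000) is divided into 2 shares of £252,000: Ingrid takes £252,000; Samir's £252,000 share passes to Samir's issue.
Samir's share (£252,000) is divided into 2 shares of £126,000: Niko and Kenji each take £126,000.

Niko receives £126,000.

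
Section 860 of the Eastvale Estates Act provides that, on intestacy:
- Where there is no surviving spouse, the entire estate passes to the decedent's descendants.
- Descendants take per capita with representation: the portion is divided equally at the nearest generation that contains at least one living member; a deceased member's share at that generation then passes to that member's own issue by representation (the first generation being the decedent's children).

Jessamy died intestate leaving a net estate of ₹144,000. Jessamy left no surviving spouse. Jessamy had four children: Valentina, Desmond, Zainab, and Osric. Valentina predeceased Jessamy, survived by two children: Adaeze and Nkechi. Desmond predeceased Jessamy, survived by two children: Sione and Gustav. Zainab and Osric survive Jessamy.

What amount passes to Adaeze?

The entire ₹144,000 passes to the descendants.
That amount (₹144,000) is divided into 4 shares of ₹36,000: Zainab and Osric each take ₹36,000; Valentina's ₹36,000 share passes to Valentina's issue; Desmond's ₹36,000 share passes to Desmond's issue.
Valentina's share (₹36,000) is divided into 2 shares of ₹18,000: Adaeze and Nkechi each take ₹18,000.
Desmond's share (₹36,000) is divided into 2 shares of ₹18,000: Sione and Gustav each take ₹18,000.

Adaeze receives ₹18,000.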